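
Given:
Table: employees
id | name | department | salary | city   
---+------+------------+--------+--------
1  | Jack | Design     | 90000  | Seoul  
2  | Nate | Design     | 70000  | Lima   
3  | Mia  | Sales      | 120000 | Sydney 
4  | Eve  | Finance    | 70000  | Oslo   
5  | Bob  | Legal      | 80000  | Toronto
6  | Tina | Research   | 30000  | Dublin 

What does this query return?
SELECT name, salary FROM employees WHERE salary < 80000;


Filtering: salary < 80000
Matching: 3 rows

3 rows:
Nate, 70000
Eve, 70000
Tina, 30000


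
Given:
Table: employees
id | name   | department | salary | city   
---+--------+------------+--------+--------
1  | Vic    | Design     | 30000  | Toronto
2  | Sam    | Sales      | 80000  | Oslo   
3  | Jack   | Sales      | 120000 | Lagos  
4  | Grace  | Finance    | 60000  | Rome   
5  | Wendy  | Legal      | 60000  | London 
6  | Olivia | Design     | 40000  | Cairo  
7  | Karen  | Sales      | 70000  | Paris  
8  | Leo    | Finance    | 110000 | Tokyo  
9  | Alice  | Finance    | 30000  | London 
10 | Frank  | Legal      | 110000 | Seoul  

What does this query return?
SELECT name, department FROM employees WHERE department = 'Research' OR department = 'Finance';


Filtering: department = 'Research' OR 'Finance'
Matching: 3 rows

3 rows:
Grace, Finance
Leo, Finance
Alice, Finance


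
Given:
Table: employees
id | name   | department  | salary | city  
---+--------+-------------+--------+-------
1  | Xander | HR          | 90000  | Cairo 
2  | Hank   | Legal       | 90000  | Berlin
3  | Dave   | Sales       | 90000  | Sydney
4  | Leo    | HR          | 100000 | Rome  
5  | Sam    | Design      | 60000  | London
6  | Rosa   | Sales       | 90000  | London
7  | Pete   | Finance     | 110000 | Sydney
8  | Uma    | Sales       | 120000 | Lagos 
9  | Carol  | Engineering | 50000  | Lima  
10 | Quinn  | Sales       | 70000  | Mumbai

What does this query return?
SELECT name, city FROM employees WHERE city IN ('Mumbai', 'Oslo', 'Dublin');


Filtering: city IN ('Mumbai', 'Oslo', 'Dublin')
Matching: 1 rows

1 rows:
Quinn, Mumbai


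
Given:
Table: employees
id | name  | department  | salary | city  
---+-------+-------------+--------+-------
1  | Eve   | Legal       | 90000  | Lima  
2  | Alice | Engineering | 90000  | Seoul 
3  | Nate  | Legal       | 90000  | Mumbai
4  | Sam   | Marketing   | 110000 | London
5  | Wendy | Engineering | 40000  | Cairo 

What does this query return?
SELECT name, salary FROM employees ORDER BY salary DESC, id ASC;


Sorting by salary DESC, then id ASC for ties

5 rows:
Sam, 110000
Eve, 90000
Alice, 90000
Nate, 90000
Wendy, 40000


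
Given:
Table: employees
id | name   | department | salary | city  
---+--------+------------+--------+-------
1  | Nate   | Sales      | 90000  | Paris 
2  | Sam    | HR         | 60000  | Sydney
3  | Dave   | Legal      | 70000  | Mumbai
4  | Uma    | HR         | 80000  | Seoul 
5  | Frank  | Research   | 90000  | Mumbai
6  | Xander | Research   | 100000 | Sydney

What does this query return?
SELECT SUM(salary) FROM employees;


SUM(salary) = 90000 + 60000 + 70000 + 80000 + 90000 + 100000 = 490000

490000


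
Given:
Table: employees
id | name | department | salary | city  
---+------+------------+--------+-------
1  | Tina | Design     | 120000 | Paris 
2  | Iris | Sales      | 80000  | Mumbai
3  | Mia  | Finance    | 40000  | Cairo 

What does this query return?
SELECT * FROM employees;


SELECT * returns all 3 rows with all columns

3 rows:
1, Tina, Design, 120000, Paris
2, Iris, Sales, 80000, Mumbai
3, Mia, Finance, 40000, Cairo


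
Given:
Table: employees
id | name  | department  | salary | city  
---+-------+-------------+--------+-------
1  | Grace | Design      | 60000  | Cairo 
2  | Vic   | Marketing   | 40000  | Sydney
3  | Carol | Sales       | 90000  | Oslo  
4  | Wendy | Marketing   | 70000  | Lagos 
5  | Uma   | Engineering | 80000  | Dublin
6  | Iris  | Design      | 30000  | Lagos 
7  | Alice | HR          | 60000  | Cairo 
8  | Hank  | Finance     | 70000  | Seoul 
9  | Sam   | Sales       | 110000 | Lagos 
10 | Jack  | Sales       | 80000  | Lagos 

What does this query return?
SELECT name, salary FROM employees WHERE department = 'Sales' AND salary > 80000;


Filtering: department = 'Sales' AND salary > 80000
Matching: 2 rows

2 rows:
Carol, 90000
Sam, 110000


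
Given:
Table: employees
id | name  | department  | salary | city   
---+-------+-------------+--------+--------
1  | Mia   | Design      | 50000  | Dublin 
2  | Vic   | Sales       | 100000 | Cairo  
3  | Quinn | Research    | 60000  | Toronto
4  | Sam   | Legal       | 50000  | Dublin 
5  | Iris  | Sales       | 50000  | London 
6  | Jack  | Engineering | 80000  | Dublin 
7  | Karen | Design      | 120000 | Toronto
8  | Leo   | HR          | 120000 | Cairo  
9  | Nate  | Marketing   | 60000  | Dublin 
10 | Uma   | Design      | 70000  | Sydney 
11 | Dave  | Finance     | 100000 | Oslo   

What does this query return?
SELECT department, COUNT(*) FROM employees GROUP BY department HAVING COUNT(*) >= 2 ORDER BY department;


Groups with count >= 2:
  Design: 3 -> PASS
  Sales: 2 -> PASS
  Engineering: 1 -> filtered out
  Finance: 1 -> filtered out
  HR: 1 -> filtered out
  Legal: 1 -> filtered out
  Marketing: 1 -> filtered out
  Research: 1 -> filtered out


2 groups:
Design, 3
Sales, 2


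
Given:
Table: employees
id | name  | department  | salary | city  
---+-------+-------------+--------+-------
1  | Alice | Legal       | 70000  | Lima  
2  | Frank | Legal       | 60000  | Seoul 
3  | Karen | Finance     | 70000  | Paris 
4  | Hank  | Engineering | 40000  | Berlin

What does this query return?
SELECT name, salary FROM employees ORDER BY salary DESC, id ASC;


Sorting by salary DESC, then id ASC for ties

4 rows:
Alice, 70000
Karen, 70000
Frank, 60000
Hank, 40000


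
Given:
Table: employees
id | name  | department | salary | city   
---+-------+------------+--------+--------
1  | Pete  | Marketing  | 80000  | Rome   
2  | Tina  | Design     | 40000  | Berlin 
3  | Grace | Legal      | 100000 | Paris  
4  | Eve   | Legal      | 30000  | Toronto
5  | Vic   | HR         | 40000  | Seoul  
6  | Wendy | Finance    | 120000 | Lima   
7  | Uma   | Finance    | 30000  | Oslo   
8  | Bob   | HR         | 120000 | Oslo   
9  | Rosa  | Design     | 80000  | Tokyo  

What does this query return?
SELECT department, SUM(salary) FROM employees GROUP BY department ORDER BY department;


Summing salary within each department:
  Design: 40000 + 80000 = 120000
  Finance: 120000 + 30000 = 150000
  HR: 40000 + 120000 = 160000
  Legal: 100000 + 30000 = 130000
  Marketing: 80000 = 80000


5 groups:
Design, 120000
Finance, 150000
HR, 160000
Legal, 130000
Marketing, 80000


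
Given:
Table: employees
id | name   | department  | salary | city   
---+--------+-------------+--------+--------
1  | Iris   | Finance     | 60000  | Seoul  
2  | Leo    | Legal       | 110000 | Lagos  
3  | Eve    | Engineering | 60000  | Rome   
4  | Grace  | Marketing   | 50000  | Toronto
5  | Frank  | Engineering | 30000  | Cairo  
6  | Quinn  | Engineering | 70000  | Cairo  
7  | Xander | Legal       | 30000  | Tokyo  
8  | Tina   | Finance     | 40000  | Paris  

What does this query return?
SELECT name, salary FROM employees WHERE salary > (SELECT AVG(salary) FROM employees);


Subquery: AVG(salary) = 56250.0
Filtering: salary > 56250.0
  Iris (60000) -> MATCH
  Leo (110000) -> MATCH
  Eve (60000) -> MATCH
  Quinn (70000) -> MATCH


4 rows:
Iris, 60000
Leo, 110000
Eve, 60000
Quinn, 70000


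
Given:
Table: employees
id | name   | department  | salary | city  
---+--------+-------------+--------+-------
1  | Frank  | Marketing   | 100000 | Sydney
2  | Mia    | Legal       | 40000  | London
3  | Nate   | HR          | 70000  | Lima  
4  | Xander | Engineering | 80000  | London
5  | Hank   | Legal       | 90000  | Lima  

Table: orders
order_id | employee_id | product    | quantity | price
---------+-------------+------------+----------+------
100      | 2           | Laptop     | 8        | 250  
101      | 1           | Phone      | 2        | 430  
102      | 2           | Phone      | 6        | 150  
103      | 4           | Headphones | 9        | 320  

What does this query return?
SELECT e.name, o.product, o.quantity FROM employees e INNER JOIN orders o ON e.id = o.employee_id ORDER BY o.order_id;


Joining employees.id = orders.employee_id:
  employee Mia (id=2) -> order Laptop
  employee Frank (id=1) -> order Phone
  employee Mia (id=2) -> order Phone
  employee Xander (id=4) -> order Headphones


4 rows:
Mia, Laptop, 8
Frank, Phone, 2
Mia, Phone, 6
Xander, Headphones, 9


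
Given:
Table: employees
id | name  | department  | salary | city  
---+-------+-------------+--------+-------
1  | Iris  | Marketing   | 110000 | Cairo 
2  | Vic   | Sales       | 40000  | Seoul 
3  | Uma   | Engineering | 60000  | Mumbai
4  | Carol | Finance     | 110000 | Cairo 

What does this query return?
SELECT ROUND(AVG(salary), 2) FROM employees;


SUM(salary) = 320000
COUNT = 4
ROUND(AVG, 2) = ROUND(320000 / 4, 2) = 80000.0

80000.0


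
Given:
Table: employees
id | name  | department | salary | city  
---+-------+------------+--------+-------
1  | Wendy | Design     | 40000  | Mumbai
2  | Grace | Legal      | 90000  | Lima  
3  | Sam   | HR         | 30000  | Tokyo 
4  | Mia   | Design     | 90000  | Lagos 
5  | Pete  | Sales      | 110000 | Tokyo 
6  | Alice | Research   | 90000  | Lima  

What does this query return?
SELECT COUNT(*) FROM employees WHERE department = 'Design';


Counting rows where department = 'Design'
  Wendy -> MATCH
  Mia -> MATCH


2


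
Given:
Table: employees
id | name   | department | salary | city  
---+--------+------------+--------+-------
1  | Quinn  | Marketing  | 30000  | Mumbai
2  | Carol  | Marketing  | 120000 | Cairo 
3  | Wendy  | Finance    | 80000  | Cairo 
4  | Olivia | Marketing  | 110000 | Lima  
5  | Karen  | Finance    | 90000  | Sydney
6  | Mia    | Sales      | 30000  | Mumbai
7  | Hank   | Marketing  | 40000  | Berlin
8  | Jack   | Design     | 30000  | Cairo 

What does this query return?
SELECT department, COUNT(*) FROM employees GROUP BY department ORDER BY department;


Assigning each row to its department group:
  Quinn -> Marketing
  Carol -> Marketing
  Wendy -> Finance
  Olivia -> Marketing
  Karen -> Finance
  Mia -> Sales
  Hank -> Marketing
  Jack -> Design


4 groups:
Design, 1
Finance, 2
Marketing, 4
Sales, 1


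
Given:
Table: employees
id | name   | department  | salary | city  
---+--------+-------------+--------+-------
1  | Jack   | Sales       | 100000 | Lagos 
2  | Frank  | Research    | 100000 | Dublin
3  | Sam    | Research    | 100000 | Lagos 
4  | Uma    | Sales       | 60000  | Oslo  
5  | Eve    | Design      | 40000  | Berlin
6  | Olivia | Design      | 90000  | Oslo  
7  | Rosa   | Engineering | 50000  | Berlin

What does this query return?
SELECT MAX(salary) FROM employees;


Salaries: 100000, 100000, 100000, 60000, 40000, 90000, 50000
MAX = 100000

100000


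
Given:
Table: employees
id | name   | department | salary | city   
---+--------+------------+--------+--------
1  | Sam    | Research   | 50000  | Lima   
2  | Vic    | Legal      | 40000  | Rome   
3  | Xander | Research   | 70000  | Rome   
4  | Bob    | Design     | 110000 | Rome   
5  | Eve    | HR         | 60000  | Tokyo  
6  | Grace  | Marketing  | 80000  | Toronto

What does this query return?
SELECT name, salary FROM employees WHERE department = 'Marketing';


Filtering: department = 'Marketing'
Matching rows: 1

1 rows:
Grace, 80000


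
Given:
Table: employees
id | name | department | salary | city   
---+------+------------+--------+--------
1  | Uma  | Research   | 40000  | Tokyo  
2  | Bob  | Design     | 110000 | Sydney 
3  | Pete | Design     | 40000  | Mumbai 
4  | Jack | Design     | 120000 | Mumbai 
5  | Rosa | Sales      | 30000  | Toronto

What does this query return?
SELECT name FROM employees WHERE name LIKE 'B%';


LIKE 'B%' matches names starting with 'B'
Matching: 1

1 rows:
Bob


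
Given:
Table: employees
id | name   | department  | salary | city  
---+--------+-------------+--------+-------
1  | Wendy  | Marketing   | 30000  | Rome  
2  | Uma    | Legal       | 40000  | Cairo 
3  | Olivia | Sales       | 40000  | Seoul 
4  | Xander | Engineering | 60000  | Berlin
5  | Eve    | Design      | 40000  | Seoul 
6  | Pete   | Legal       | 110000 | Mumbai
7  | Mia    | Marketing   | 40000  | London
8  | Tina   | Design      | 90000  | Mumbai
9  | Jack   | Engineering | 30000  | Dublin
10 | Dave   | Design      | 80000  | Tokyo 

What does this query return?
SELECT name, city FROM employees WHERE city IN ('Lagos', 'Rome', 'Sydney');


Filtering: city IN ('Lagos', 'Rome', 'Sydney')
Matching: 1 rows

1 rows:
Wendy, Rome


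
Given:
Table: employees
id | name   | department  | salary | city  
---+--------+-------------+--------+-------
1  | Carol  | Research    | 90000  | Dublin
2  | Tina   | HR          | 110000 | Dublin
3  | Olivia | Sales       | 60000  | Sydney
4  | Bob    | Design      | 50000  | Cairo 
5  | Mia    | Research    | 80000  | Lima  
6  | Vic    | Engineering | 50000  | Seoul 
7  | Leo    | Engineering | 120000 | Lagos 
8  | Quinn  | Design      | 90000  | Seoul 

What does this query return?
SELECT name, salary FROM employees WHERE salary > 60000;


Filtering: salary > 60000
Matching: 5 rows

5 rows:
Carol, 90000
Tina, 110000
Mia, 80000
Leo, 120000
Quinn, 90000


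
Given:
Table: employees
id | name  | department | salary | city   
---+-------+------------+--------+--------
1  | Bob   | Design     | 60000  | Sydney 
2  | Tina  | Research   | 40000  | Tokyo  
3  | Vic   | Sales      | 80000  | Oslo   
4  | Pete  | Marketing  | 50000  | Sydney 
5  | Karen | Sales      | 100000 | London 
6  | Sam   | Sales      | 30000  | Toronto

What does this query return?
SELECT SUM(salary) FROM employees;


SUM(salary) = 60000 + 40000 + 80000 + 50000 + 100000 + 30000 = 360000

360000


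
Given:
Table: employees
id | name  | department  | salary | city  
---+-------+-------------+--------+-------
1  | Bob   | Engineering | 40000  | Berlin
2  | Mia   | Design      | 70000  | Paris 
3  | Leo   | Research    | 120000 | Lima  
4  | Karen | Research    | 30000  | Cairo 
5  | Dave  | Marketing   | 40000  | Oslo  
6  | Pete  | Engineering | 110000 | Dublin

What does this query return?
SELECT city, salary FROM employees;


Projecting columns: city, salary

6 rows:
Berlin, 40000
Paris, 70000
Lima, 120000
Cairo, 30000
Oslo, 40000
Dublin, 110000


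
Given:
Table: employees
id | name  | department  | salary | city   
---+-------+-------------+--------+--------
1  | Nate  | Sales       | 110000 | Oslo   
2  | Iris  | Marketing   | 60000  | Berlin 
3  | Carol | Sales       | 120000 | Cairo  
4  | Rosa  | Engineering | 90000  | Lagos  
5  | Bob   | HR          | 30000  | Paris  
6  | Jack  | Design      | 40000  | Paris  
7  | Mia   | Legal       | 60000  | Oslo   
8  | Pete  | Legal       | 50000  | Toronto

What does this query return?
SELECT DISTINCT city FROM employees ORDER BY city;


All 'city' values (row order): Oslo, Berlin, Cairo, Lagos, Paris, Paris, Oslo, Toronto
Removing duplicates leaves 6 unique value(s).

6 values:
Berlin
Cairo
Lagos
Oslo
Paris
Toronto


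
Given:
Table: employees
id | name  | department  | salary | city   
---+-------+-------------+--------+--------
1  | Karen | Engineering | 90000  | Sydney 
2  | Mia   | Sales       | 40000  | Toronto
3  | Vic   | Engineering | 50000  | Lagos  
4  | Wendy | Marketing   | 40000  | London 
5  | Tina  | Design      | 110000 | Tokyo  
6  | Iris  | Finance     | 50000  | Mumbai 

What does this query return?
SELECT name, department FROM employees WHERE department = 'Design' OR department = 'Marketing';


Filtering: department = 'Design' OR 'Marketing'
Matching: 2 rows

2 rows:
Wendy, Marketing
Tina, Design


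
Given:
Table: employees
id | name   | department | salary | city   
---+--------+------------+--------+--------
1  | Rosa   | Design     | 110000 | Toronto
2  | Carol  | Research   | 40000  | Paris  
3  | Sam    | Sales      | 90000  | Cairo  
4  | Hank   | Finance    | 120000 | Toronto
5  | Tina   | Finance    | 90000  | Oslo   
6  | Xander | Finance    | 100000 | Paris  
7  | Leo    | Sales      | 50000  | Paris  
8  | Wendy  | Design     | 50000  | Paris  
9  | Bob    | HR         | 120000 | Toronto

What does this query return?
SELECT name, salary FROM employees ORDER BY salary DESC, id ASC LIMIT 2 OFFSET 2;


Sort by salary DESC (id ASC tiebreak), then skip 2 and take 2
Rows 3 through 4

2 rows:
Rosa, 110000
Xander, 100000


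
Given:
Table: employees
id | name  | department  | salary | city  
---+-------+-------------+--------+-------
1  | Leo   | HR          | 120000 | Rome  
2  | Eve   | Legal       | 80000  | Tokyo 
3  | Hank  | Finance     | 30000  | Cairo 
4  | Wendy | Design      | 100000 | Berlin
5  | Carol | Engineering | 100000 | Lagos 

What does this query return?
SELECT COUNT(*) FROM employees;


COUNT(*) counts all rows

5


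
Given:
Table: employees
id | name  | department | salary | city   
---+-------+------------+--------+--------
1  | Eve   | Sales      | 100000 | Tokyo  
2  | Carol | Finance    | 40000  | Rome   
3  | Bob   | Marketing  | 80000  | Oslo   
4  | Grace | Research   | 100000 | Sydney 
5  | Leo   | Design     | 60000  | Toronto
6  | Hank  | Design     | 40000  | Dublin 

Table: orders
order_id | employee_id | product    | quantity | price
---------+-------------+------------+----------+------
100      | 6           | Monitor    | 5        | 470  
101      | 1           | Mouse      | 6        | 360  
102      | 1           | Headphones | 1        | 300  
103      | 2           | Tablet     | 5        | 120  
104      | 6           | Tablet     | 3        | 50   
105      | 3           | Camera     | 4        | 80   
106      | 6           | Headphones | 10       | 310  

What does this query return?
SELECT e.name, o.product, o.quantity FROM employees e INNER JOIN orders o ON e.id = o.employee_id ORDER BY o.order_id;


Joining employees.id = orders.employee_id:
  employee Hank (id=6) -> order Monitor
  employee Eve (id=1) -> order Mouse
  employee Eve (id=1) -> order Headphones
  employee Carol (id=2) -> order Tablet
  employee Hank (id=6) -> order Tablet
  employee Bob (id=3) -> order Camera
  employee Hank (id=6) -> order Headphones


7 rows:
Hank, Monitor, 5
Eve, Mouse, 6
Eve, Headphones, 1
Carol, Tablet, 5
Hank, Tablet, 3
Bob, Camera, 4
Hank, Headphones, 10


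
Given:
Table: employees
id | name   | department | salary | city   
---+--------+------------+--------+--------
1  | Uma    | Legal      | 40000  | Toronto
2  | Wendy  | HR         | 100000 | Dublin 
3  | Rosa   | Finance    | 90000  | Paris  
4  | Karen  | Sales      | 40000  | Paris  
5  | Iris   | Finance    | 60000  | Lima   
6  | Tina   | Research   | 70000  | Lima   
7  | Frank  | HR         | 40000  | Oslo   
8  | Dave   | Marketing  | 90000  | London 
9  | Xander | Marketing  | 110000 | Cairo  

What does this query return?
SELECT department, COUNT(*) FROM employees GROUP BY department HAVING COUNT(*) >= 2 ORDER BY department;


Groups with count >= 2:
  Finance: 2 -> PASS
  HR: 2 -> PASS
  Marketing: 2 -> PASS
  Legal: 1 -> filtered out
  Research: 1 -> filtered out
  Sales: 1 -> filtered out


3 groups:
Finance, 2
HR, 2
Marketing, 2


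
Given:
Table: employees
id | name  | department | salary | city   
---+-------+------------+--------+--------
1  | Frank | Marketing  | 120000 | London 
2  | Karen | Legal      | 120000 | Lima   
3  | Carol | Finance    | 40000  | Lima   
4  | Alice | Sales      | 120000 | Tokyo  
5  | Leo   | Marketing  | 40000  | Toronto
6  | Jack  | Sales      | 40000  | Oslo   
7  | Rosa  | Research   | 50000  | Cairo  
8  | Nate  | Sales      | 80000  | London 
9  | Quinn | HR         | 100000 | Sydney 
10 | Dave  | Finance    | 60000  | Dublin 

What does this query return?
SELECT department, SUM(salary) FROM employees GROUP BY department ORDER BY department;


Summing salary within each department:
  Finance: 40000 + 60000 = 100000
  HR: 100000 = 100000
  Legal: 120000 = 120000
  Marketing: 120000 + 40000 = 160000
  Research: 50000 = 50000
  Sales: 120000 + 40000 + 80000 = 240000


6 groups:
Finance, 100000
HR, 100000
Legal, 120000
Marketing, 160000
Research, 50000
Sales, 240000


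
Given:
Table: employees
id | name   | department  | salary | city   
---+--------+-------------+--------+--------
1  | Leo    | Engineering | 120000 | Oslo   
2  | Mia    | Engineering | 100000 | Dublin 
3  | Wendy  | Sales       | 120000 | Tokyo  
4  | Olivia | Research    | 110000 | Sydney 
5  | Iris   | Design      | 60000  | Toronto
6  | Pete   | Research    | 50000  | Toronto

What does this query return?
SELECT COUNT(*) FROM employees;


COUNT(*) counts all rows

6


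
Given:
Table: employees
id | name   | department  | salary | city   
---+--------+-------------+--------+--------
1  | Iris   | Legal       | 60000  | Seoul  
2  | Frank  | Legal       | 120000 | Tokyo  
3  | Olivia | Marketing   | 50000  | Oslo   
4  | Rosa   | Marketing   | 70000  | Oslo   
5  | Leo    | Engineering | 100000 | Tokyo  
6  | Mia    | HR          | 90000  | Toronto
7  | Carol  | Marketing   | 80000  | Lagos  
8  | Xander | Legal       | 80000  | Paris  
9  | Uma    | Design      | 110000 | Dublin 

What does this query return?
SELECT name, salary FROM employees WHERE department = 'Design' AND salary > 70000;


Filtering: department = 'Design' AND salary > 70000
Matching: 1 rows

1 rows:
Uma, 110000


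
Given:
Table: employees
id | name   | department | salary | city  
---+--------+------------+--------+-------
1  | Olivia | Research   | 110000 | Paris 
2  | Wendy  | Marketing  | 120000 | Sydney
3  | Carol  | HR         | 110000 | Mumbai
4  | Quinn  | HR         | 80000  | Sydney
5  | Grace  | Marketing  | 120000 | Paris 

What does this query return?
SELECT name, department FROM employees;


Projecting columns: name, department

5 rows:
Olivia, Research
Wendy, Marketing
Carol, HR
Quinn, HR
Grace, Marketing


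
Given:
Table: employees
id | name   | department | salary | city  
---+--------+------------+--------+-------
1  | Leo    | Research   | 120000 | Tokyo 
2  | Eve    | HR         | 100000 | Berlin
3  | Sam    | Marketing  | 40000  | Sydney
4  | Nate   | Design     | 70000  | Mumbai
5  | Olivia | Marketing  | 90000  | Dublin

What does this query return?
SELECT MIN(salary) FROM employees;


Salaries: 120000, 100000, 40000, 70000, 90000
MIN = 40000

40000


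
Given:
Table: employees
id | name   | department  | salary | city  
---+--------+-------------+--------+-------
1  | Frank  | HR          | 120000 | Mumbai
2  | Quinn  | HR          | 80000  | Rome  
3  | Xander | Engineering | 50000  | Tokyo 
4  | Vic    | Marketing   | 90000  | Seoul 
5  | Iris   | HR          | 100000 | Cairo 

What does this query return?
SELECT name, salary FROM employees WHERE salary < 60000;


Filtering: salary < 60000
Matching: 1 rows

1 rows:
Xander, 50000


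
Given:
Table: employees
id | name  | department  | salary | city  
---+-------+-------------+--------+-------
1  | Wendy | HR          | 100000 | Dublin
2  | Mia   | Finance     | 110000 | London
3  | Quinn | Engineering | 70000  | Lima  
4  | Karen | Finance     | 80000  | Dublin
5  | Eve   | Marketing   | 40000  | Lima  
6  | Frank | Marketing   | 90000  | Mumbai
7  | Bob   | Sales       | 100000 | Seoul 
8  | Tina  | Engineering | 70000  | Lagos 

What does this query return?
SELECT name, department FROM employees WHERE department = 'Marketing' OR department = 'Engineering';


Filtering: department = 'Marketing' OR 'Engineering'
Matching: 4 rows

4 rows:
Quinn, Engineering
Eve, Marketing
Frank, Marketing
Tina, Engineering


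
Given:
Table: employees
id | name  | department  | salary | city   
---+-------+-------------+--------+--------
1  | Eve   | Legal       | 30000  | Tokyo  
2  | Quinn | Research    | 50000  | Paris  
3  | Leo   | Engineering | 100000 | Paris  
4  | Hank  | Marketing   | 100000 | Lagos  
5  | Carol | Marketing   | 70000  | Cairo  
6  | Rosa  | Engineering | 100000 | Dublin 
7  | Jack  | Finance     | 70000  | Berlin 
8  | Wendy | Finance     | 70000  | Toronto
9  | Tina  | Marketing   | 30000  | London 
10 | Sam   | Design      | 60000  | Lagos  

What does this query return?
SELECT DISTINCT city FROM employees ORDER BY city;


All 'city' values (row order): Tokyo, Paris, Paris, Lagos, Cairo, Dublin, Berlin, Toronto, London, Lagos
Removing duplicates leaves 8 unique value(s).

8 values:
Berlin
Cairo
Dublin
Lagos
London
Paris
Tokyo
Toronto


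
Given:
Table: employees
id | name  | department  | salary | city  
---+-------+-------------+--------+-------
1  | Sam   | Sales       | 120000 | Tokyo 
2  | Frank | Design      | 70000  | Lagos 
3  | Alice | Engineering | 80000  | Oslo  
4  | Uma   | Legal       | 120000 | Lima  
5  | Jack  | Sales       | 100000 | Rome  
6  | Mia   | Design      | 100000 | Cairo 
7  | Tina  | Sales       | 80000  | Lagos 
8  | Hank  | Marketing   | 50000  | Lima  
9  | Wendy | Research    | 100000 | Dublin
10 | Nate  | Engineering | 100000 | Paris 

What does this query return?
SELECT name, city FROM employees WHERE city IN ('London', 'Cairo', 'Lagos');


Filtering: city IN ('London', 'Cairo', 'Lagos')
Matching: 3 rows

3 rows:
Frank, Lagos
Mia, Cairo
Tina, Lagos


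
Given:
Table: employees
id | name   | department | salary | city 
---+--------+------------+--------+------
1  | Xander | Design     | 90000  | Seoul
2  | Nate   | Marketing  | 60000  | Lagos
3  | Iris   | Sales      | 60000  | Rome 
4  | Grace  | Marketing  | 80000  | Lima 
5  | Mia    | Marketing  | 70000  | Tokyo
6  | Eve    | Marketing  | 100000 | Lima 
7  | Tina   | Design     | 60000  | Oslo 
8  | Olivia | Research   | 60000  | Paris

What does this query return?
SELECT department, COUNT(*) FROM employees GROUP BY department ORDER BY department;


Assigning each row to its department group:
  Xander -> Design
  Nate -> Marketing
  Iris -> Sales
  Grace -> Marketing
  Mia -> Marketing
  Eve -> Marketing
  Tina -> Design
  Olivia -> Research


4 groups:
Design, 2
Marketing, 4
Research, 1
Sales, 1


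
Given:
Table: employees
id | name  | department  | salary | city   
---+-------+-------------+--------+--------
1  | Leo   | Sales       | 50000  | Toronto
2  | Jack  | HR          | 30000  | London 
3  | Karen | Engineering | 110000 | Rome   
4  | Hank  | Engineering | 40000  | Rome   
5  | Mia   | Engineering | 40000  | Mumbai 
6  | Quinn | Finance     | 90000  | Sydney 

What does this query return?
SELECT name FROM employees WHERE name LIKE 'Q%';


LIKE 'Q%' matches names starting with 'Q'
Matching: 1

1 rows:
Quinn


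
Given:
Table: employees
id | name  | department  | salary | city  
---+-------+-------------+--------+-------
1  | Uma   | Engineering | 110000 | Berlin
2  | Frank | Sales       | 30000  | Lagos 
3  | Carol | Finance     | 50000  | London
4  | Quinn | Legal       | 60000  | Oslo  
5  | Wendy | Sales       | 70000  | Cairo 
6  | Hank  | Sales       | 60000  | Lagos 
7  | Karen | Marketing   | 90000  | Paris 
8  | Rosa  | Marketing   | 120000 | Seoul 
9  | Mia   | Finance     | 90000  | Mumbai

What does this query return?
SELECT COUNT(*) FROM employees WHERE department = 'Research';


Counting rows where department = 'Research'


0


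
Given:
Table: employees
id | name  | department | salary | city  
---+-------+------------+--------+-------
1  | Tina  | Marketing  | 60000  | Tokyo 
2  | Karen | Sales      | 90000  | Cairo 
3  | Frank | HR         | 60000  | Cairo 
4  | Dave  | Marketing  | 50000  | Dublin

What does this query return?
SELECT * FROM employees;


SELECT * returns all 4 rows with all columns

4 rows:
1, Tina, Marketing, 60000, Tokyo
2, Karen, Sales, 90000, Cairo
3, Frank, HR, 60000, Cairo
4, Dave, Marketing, 50000, Dublin


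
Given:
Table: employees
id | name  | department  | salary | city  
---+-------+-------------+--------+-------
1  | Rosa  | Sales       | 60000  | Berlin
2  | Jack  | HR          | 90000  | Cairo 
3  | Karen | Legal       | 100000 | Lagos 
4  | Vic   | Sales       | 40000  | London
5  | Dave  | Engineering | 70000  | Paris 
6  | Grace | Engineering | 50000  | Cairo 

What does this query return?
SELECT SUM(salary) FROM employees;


SUM(salary) = 60000 + 90000 + 100000 + 40000 + 70000 + 50000 = 410000

410000


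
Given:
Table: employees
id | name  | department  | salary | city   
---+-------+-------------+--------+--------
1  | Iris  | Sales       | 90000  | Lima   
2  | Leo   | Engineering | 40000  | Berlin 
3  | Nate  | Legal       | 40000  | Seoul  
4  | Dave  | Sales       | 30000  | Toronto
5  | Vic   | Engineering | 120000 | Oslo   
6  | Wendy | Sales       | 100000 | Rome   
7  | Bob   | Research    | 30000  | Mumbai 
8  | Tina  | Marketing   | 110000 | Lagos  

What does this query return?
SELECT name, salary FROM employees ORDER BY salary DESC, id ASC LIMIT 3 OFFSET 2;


Sort by salary DESC (id ASC tiebreak), then skip 2 and take 3
Rows 3 through 5

3 rows:
Wendy, 100000
Iris, 90000
Leo, 40000


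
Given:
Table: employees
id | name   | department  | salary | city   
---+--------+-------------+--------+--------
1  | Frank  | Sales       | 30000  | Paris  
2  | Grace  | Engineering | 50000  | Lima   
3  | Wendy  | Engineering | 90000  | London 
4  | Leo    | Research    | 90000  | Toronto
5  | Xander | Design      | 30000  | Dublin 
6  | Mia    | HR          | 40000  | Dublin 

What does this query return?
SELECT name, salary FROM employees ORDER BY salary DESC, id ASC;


Sorting by salary DESC, then id ASC for ties

6 rows:
Wendy, 90000
Leo, 90000
Grace, 50000
Mia, 40000
Frank, 30000
Xander, 30000


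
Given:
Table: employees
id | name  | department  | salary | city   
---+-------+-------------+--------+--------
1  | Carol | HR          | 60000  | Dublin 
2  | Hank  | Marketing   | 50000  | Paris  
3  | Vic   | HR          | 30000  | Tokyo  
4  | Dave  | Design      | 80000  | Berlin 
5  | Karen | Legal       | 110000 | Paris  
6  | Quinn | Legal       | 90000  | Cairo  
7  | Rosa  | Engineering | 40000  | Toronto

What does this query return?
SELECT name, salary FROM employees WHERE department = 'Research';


Filtering: department = 'Research'
Matching rows: 0

Empty result set (0 rows)


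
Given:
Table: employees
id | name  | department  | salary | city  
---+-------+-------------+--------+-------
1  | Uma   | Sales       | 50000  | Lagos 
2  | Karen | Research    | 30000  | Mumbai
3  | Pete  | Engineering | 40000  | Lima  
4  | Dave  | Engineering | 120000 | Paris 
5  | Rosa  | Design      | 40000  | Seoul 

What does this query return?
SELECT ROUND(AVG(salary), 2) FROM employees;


SUM(salary) = 280000
COUNT = 5
ROUND(AVG, 2) = ROUND(280000 / 5, 2) = 56000.0

56000.0


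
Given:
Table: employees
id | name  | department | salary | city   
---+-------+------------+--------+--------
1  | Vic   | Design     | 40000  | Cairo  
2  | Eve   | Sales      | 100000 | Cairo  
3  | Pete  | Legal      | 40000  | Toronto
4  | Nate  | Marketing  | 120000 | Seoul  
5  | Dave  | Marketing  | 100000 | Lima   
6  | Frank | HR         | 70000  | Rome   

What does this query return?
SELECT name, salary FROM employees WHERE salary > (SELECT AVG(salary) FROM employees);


Subquery: AVG(salary) = 78333.33
Filtering: salary > 78333.33
  Eve (100000) -> MATCH
  Nate (120000) -> MATCH
  Dave (100000) -> MATCH


3 rows:
Eve, 100000
Nate, 120000
Dave, 100000


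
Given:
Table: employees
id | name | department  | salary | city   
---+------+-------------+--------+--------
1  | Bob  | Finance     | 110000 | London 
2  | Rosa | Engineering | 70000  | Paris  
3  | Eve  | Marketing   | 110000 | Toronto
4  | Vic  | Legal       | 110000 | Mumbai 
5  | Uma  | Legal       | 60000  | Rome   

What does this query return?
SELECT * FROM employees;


SELECT * returns all 5 rows with all columns

5 rows:
1, Bob, Finance, 110000, London
2, Rosa, Engineering, 70000, Paris
3, Eve, Marketing, 110000, Toronto
4, Vic, Legal, 110000, Mumbai
5, Uma, Legal, 60000, Rome


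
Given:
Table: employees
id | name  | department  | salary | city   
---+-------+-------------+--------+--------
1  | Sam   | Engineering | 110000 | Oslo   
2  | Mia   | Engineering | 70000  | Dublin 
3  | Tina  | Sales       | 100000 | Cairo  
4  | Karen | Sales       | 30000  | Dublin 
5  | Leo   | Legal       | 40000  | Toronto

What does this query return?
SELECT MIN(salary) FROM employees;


Salaries: 110000, 70000, 100000, 30000, 40000
MIN = 30000

30000


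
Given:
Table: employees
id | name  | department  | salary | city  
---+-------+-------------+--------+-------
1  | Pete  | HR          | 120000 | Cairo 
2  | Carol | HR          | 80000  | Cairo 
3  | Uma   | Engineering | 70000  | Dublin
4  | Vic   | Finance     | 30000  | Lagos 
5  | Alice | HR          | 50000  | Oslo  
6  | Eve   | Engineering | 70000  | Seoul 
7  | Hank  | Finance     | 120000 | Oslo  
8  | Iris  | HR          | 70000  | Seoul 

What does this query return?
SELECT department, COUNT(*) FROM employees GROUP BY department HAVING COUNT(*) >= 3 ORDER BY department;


Groups with count >= 3:
  HR: 4 -> PASS
  Engineering: 2 -> filtered out
  Finance: 2 -> filtered out


1 groups:
HR, 4


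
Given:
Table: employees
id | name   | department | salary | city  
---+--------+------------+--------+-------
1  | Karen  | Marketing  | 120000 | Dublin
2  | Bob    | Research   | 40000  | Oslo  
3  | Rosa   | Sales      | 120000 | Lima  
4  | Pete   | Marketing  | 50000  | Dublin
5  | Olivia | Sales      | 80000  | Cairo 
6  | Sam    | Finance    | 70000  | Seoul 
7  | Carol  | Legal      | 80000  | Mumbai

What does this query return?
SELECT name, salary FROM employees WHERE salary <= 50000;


Filtering: salary <= 50000
Matching: 2 rows

2 rows:
Bob, 40000
Pete, 50000


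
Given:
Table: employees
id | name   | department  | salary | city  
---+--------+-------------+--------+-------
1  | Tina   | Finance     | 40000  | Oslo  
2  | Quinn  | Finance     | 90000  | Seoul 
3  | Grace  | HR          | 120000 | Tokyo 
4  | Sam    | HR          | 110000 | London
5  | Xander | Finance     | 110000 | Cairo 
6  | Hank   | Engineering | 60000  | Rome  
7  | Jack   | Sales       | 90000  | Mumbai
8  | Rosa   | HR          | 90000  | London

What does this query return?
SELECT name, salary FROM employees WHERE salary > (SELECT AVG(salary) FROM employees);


Subquery: AVG(salary) = 88750.0
Filtering: salary > 88750.0
  Quinn (90000) -> MATCH
  Grace (120000) -> MATCH
  Sam (110000) -> MATCH
  Xander (110000) -> MATCH
  Jack (90000) -> MATCH
  Rosa (90000) -> MATCH


6 rows:
Quinn, 90000
Grace, 120000
Sam, 110000
Xander, 110000
Jack, 90000
Rosa, 90000


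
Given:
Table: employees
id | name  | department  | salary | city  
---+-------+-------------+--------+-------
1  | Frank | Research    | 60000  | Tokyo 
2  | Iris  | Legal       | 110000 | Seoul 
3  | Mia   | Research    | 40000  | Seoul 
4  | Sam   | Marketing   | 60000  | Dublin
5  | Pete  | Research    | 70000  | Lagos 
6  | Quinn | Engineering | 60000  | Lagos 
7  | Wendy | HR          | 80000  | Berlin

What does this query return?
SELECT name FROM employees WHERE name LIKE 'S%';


LIKE 'S%' matches names starting with 'S'
Matching: 1

1 rows:
Sam


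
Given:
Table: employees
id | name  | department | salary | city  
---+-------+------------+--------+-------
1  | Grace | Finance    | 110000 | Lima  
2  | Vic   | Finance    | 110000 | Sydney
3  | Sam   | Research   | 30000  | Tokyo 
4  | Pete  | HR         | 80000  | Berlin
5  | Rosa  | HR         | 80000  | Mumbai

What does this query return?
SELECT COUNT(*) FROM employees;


COUNT(*) counts all rows

5


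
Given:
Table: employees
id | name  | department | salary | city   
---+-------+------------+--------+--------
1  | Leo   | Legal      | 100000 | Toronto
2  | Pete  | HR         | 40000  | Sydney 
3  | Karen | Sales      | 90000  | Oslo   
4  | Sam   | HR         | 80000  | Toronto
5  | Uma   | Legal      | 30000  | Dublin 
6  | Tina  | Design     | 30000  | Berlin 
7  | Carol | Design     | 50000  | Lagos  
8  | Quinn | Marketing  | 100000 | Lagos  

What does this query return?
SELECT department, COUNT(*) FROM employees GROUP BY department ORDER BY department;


Assigning each row to its department group:
  Leo -> Legal
  Pete -> HR
  Karen -> Sales
  Sam -> HR
  Uma -> Legal
  Tina -> Design
  Carol -> Design
  Quinn -> Marketing


5 groups:
Design, 2
HR, 2
Legal, 2
Marketing, 1
Sales, 1


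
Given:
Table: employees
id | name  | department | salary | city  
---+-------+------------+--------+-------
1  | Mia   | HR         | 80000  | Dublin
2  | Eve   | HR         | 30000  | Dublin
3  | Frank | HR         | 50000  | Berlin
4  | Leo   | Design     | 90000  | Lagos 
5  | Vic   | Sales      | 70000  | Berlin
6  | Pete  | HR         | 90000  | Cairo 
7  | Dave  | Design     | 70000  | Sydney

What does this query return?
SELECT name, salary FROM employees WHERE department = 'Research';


Filtering: department = 'Research'
Matching rows: 0

Empty result set (0 rows)


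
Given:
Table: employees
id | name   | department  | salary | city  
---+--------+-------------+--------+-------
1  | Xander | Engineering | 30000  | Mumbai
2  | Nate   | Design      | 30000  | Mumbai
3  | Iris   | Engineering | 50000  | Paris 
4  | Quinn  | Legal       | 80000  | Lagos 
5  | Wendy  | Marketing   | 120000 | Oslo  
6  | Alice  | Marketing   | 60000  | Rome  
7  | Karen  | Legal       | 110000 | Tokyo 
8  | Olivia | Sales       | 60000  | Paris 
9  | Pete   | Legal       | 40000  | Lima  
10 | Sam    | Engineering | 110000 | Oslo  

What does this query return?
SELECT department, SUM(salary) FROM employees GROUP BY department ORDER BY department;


Summing salary within each department:
  Design: 30000 = 30000
  Engineering: 30000 + 50000 + 110000 = 190000
  Legal: 80000 + 110000 + 40000 = 230000
  Marketing: 120000 + 60000 = 180000
  Sales: 60000 = 60000


5 groups:
Design, 30000
Engineering, 190000
Legal, 230000
Marketing, 180000
Sales, 60000


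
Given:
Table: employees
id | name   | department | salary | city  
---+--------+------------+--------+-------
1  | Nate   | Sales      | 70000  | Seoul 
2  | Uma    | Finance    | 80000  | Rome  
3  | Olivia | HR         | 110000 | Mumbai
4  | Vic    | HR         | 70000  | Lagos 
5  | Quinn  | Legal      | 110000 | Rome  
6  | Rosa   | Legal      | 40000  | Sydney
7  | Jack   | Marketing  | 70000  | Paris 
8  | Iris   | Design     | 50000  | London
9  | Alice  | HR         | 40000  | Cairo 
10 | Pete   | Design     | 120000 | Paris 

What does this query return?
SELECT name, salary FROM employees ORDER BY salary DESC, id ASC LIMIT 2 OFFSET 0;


Sort by salary DESC (id ASC tiebreak), then skip 0 and take 2
Rows 1 through 2

2 rows:
Pete, 120000
Olivia, 110000


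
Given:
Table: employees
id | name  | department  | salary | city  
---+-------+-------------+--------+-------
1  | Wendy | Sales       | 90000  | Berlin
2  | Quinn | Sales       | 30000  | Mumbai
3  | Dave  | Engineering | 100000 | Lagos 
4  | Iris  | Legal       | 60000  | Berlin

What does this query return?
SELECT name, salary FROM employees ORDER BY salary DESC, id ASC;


Sorting by salary DESC, then id ASC for ties

4 rows:
Dave, 100000
Wendy, 90000
Iris, 60000
Quinn, 30000


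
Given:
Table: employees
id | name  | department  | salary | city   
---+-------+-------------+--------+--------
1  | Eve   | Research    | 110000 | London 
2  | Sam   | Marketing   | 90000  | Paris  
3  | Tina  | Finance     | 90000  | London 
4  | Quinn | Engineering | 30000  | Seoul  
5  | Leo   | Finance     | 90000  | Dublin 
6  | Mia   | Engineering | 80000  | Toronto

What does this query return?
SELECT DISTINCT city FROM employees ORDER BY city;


All 'city' values (row order): London, Paris, London, Seoul, Dublin, Toronto
Removing duplicates leaves 5 unique value(s).

5 values:
Dublin
London
Paris
Seoul
Toronto


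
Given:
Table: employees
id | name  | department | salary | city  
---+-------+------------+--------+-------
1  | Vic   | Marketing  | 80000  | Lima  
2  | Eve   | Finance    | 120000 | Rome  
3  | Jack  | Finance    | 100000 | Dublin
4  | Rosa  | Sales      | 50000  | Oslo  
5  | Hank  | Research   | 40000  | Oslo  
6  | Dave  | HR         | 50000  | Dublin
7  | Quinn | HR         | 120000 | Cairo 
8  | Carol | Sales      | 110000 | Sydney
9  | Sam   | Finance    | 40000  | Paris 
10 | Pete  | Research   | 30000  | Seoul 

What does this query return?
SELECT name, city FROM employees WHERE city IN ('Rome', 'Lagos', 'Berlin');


Filtering: city IN ('Rome', 'Lagos', 'Berlin')
Matching: 1 rows

1 rows:
Eve, Rome
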